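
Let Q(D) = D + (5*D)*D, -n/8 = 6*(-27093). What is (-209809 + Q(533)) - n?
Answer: -89295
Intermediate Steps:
n = 1300464 (n = -48*(-27093) = -8*(-162558) = 1300464)
Q(D) = D + 5*D²
(-209809 + Q(533)) - n = (-209809 + 533*(1 + 5*533)) - 1*1300464 = (-209809 + 533*(1 + 2665)) - 1300464 = (-209809 + 533*2666) - 1300464 = (-209809 + 1420978) - 1300464 = 1211169 - 1300464 = -89295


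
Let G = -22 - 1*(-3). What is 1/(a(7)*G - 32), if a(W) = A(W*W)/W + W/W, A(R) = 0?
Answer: -1/51 ≈ -0.019608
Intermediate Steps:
G = -19 (G = -22 + 3 = -19)
a(W) = 1 (a(W) = 0/W + W/W = 0 + 1 = 1)
1/(a(7)*G - 32) = 1/(1*(-19) - 32) = 1/(-19 - 32) = 1/(-51) = -1/51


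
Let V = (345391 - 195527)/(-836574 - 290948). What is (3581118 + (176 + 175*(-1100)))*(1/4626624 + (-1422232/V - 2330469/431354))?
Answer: 10270096835199895709313376469/283224903785824 ≈ 3.6261e+13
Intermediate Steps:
V = -6812/51251 (V = 149864/(-1127522) = 149864*(-1/1127522) = -6812/51251 ≈ -0.13291)
(3581118 + (176 + 175*(-1100)))*(1/4626624 + (-1422232/V - 2330469/431354)) = (3581118 + (176 + 175*(-1100)))*(1/4626624 + (-1422232/(-6812/51251) - 2330469/431354)) = (3581118 + (176 - 192500))*(1/4626624 + (-1422232*(-51251/6812) - 2330469*1/431354)) = (3581118 - 192324)*(1/4626624 + (18222703058/1703 - 2330469/431354)) = 3388794*(1/4626624 + 7860431886091825/734595862) = 3388794*(18183631407279219172331/1699349422714944) = 10270096835199895709313376469/283224903785824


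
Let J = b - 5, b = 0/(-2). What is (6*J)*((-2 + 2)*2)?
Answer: 0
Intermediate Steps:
b = 0 (b = 0*(-½) = 0)
J = -5 (J = 0 - 5 = -5)
(6*J)*((-2 + 2)*2) = (6*(-5))*((-2 + 2)*2) = -0*2 = -30*0 = 0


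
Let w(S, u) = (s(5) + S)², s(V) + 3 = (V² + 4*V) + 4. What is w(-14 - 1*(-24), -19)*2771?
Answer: 8689856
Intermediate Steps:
s(V) = 1 + V² + 4*V (s(V) = -3 + ((V² + 4*V) + 4) = -3 + (4 + V² + 4*V) = 1 + V² + 4*V)
w(S, u) = (46 + S)² (w(S, u) = ((1 + 5² + 4*5) + S)² = ((1 + 25 + 20) + S)² = (46 + S)²)
w(-14 - 1*(-24), -19)*2771 = (46 + (-14 - 1*(-24)))²*2771 = (46 + (-14 + 24))²*2771 = (46 + 10)²*2771 = 56²*2771 = 3136*2771 = 8689856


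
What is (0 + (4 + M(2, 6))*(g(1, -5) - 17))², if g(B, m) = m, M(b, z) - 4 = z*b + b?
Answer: 234256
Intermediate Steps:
M(b, z) = 4 + b + b*z (M(b, z) = 4 + (z*b + b) = 4 + (b*z + b) = 4 + (b + b*z) = 4 + b + b*z)
(0 + (4 + M(2, 6))*(g(1, -5) - 17))² = (0 + (4 + (4 + 2 + 2*6))*(-5 - 17))² = (0 + (4 + (4 + 2 + 12))*(-22))² = (0 + (4 + 18)*(-22))² = (0 + 22*(-22))² = (0 - 484)² = (-484)² = 234256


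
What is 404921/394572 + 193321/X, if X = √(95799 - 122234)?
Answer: 3091/3012 - 193321*I*√26435/26435 ≈ 1.0262 - 1189.0*I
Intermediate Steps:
X = I*√26435 (X = √(-26435) = I*√26435 ≈ 162.59*I)
404921/394572 + 193321/X = 404921/394572 + 193321/((I*√26435)) = 404921*(1/394572) + 193321*(-I*√26435/26435) = 3091/3012 - 193321*I*√26435/26435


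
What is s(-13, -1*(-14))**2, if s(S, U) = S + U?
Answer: 1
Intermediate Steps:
s(-13, -1*(-14))**2 = (-13 - 1*(-14))**2 = (-13 + 14)**2 = 1**2 = 1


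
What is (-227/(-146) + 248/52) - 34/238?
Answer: 82123/13286 ≈ 6.1812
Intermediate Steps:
(-227/(-146) + 248/52) - 34/238 = (-227*(-1/146) + 248*(1/52)) - 34*1/238 = (227/146 + 62/13) - 1/7 = 12003/1898 - 1/7 = 82123/13286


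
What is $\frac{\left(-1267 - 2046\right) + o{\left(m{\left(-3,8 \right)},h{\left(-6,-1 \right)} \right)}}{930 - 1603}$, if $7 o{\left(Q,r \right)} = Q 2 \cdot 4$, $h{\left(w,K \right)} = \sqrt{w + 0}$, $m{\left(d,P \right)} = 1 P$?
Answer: $\frac{23127}{4711} \approx 4.9091$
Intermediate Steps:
$m{\left(d,P \right)} = P$
$h{\left(w,K \right)} = \sqrt{w}$
$o{\left(Q,r \right)} = \frac{8 Q}{7}$ ($o{\left(Q,r \right)} = \frac{Q 2 \cdot 4}{7} = \frac{2 Q 4}{7} = \frac{8 Q}{7}$)
$\frac{\left(-1267 - 2046\right) + o{\left(m{\left(-3,8 \right)},h{\left(-6,-1 \right)} \right)}}{930 - 1603} = \frac{\left(-1267 - 2046\right) + \frac{8}{7} \cdot 8}{930 - 1603} = \frac{\left(-1267 - 2046\right) + \frac{64}{7}}{-673} = \left(-3313 + \frac{64}{7}\right) \left(- \frac{1}{673}\right) = \left(- \frac{23127}{7}\right) \left(- \frac{1}{673}\right) = \frac{23127}{4711}$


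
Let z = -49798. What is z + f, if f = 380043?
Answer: 330245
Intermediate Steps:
z + f = -49798 + 380043 = 330245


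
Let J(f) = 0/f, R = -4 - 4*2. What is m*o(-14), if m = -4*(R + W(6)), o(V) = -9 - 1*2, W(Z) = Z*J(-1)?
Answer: -528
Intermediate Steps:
R = -12 (R = -4 - 8 = -12)
J(f) = 0
W(Z) = 0 (W(Z) = Z*0 = 0)
o(V) = -11 (o(V) = -9 - 2 = -11)
m = 48 (m = -4*(-12 + 0) = -4*(-12) = 48)
m*o(-14) = 48*(-11) = -528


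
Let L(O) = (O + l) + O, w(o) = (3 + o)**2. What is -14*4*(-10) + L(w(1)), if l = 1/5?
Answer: 2961/5 ≈ 592.20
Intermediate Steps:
l = 1/5 ≈ 0.20000
L(O) = 1/5 + 2*O (L(O) = (O + 1/5) + O = (1/5 + O) + O = 1/5 + 2*O)
-14*4*(-10) + L(w(1)) = -14*4*(-10) + (1/5 + 2*(3 + 1)**2) = -56*(-10) + (1/5 + 2*4**2) = 560 + (1/5 + 2*16) = 560 + (1/5 + 32) = 560 + 161/5 = 2961/5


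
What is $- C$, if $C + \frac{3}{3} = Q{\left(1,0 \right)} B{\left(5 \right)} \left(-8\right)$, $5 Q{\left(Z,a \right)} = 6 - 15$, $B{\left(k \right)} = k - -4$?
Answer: $- \frac{643}{5} \approx -128.6$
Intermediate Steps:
$B{\left(k \right)} = 4 + k$ ($B{\left(k \right)} = k + 4 = 4 + k$)
$Q{\left(Z,a \right)} = - \frac{9}{5}$ ($Q{\left(Z,a \right)} = \frac{6 - 15}{5} = \frac{1}{5} \left(-9\right) = - \frac{9}{5}$)
$C = \frac{643}{5}$ ($C = -1 + - \frac{9 \left(4 + 5\right)}{5} \left(-8\right) = -1 + \left(- \frac{9}{5}\right) 9 \left(-8\right) = -1 - - \frac{648}{5} = -1 + \frac{648}{5} = \frac{643}{5} \approx 128.6$)
$- C = \left(-1\right) \frac{643}{5} = - \frac{643}{5}$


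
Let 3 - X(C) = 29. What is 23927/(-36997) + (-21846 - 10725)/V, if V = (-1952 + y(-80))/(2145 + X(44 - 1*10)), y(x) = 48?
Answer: 364773071735/10063184 ≈ 36248.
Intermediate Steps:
X(C) = -26 (X(C) = 3 - 1*29 = 3 - 29 = -26)
V = -1904/2119 (V = (-1952 + 48)/(2145 - 26) = -1904/2119 ≈ -0.89854)
23927/(-36997) + (-21846 - 10725)/V = 23927/(-36997) + (-21846 - 10725)/(-1904/2119) = 23927*(-1/36997) - 32571*(-2119/1904) = -23927/36997 + 9859707/272 = 364773071735/10063184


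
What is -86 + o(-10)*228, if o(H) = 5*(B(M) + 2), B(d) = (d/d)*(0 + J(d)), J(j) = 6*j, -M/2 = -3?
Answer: 43234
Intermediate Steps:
M = 6 (M = -2*(-3) = 6)
B(d) = 6*d (B(d) = (d/d)*(0 + 6*d) = 1*(6*d) = 6*d)
o(H) = 190 (o(H) = 5*(6*6 + 2) = 5*(36 + 2) = 5*38 = 190)
-86 + o(-10)*228 = -86 + 190*228 = -86 + 43320 = 43234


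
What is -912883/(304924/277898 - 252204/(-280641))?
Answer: -697993676668997/1526089838 ≈ -4.5737e+5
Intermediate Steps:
-912883/(304924/277898 - 252204/(-280641)) = -912883/(304924*(1/277898) - 252204*(-1/280641)) = -912883/(152462/138949 + 84068/93547) = -912883/25943527246/12998262103 = -912883*12998262103/25943527246 = -697993676668997/1526089838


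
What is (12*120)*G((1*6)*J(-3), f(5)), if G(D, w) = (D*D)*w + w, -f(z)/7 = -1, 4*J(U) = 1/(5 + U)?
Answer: 15750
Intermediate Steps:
J(U) = 1/(4*(5 + U))
f(z) = 7 (f(z) = -7*(-1) = 7)
G(D, w) = w + w*D² (G(D, w) = D²*w + w = w*D² + w = w + w*D²)
(12*120)*G((1*6)*J(-3), f(5)) = (12*120)*(7*(1 + ((1*6)*(1/(4*(5 - 3))))²)) = 1440*(7*(1 + (6*((¼)/2))²)) = 1440*(7*(1 + (6*((¼)*(½)))²)) = 1440*(7*(1 + (6*(⅛))²)) = 1440*(7*(1 + (¾)²)) = 1440*(7*(1 + 9/16)) = 1440*(7*(25/16)) = 1440*(175/16) = 15750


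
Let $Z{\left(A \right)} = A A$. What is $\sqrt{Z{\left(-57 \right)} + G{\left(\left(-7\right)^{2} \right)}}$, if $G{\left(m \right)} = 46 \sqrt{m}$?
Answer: $\sqrt{3571} \approx 59.758$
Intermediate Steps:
$Z{\left(A \right)} = A^{2}$
$\sqrt{Z{\left(-57 \right)} + G{\left(\left(-7\right)^{2} \right)}} = \sqrt{\left(-57\right)^{2} + 46 \sqrt{\left(-7\right)^{2}}} = \sqrt{3249 + 46 \sqrt{49}} = \sqrt{3249 + 46 \cdot 7} = \sqrt{3249 + 322} = \sqrt{3571}$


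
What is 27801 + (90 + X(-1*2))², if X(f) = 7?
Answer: 37210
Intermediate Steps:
27801 + (90 + X(-1*2))² = 27801 + (90 + 7)² = 27801 + 97² = 27801 + 9409 = 37210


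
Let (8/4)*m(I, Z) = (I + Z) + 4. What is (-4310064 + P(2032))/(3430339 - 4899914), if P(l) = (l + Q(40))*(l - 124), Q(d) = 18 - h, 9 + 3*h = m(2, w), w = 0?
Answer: 394848/1469575 ≈ 0.26868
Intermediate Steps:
m(I, Z) = 2 + I/2 + Z/2 (m(I, Z) = ((I + Z) + 4)/2 = (4 + I + Z)/2 = 2 + I/2 + Z/2)
h = -2 (h = -3 + (2 + (1/2)*2 + (1/2)*0)/3 = -3 + (2 + 1 + 0)/3 = -3 + (1/3)*3 = -3 + 1 = -2)
Q(d) = 20 (Q(d) = 18 - 1*(-2) = 18 + 2 = 20)
P(l) = (-124 + l)*(20 + l) (P(l) = (l + 20)*(l - 124) = (20 + l)*(-124 + l) = (-124 + l)*(20 + l))
(-4310064 + P(2032))/(3430339 - 4899914) = (-4310064 + (-2480 + 2032**2 - 104*2032))/(3430339 - 4899914) = (-4310064 + (-2480 + 4129024 - 211328))/(-1469575) = (-4310064 + 3915216)*(-1/1469575) = -394848*(-1/1469575) = 394848/1469575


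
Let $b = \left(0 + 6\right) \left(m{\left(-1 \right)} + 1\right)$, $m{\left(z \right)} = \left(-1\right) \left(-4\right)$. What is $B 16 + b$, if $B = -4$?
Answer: $-34$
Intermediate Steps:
$m{\left(z \right)} = 4$
$b = 30$ ($b = \left(0 + 6\right) \left(4 + 1\right) = 6 \cdot 5 = 30$)
$B 16 + b = \left(-4\right) 16 + 30 = -64 + 30 = -34$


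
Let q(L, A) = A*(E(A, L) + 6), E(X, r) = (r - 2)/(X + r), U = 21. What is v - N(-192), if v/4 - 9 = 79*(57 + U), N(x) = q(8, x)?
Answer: 594084/23 ≈ 25830.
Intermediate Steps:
E(X, r) = (-2 + r)/(X + r)
q(L, A) = A*(6 + (-2 + L)/(A + L)) (q(L, A) = A*((-2 + L)/(A + L) + 6) = A*(6 + (-2 + L)/(A + L)))
N(x) = x*(54 + 6*x)/(8 + x) (N(x) = x*(-2 + 6*x + 7*8)/(x + 8) = x*(-2 + 6*x + 56)/(8 + x) = x*(54 + 6*x)/(8 + x))
v = 24684 (v = 36 + 4*(79*(57 + 21)) = 36 + 4*(79*78) = 36 + 4*6162 = 36 + 24648 = 24684)
v - N(-192) = 24684 - 6*(-192)*(9 - 192)/(8 - 192) = 24684 - 6*(-192)*(-183)/(-184) = 24684 - 6*(-192)*(-1)*(-183)/184 = 24684 - 1*(-26352/23) = 24684 + 26352/23 = 594084/23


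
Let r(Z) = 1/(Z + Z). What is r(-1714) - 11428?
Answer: -39175185/3428 ≈ -11428.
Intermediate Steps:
r(Z) = 1/(2*Z)
r(-1714) - 11428 = (1/2)/(-1714) - 11428 = (1/2)*(-1/1714) - 11428 = -1/3428 - 11428 = -39175185/3428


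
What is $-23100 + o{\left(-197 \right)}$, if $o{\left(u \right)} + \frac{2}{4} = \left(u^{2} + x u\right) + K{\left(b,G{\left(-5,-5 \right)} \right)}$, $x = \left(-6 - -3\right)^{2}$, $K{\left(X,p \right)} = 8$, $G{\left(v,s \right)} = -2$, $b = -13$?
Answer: $\frac{27887}{2} \approx 13944.0$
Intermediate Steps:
$x = 9$ ($x = \left(-6 + 3\right)^{2} = \left(-3\right)^{2} = 9$)
$o{\left(u \right)} = \frac{15}{2} + u^{2} + 9 u$ ($o{\left(u \right)} = - \frac{1}{2} + \left(\left(u^{2} + 9 u\right) + 8\right) = - \frac{1}{2} + \left(8 + u^{2} + 9 u\right) = \frac{15}{2} + u^{2} + 9 u$)
$-23100 + o{\left(-197 \right)} = -23100 + \left(\frac{15}{2} + \left(-197\right)^{2} + 9 \left(-197\right)\right) = -23100 + \left(\frac{15}{2} + 38809 - 1773\right) = -23100 + \frac{74087}{2} = \frac{27887}{2}$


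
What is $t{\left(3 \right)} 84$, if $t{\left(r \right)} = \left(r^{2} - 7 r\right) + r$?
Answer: $-756$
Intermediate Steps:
$t{\left(r \right)} = r^{2} - 6 r$
$t{\left(3 \right)} 84 = 3 \left(-6 + 3\right) 84 = 3 \left(-3\right) 84 = \left(-9\right) 84 = -756$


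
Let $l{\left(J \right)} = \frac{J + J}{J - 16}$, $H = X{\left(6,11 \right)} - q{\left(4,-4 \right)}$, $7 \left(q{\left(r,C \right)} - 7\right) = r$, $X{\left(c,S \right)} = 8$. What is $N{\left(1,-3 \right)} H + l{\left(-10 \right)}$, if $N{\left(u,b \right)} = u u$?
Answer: $\frac{109}{91} \approx 1.1978$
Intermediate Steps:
$q{\left(r,C \right)} = 7 + \frac{r}{7}$
$N{\left(u,b \right)} = u^{2}$
$H = \frac{3}{7}$ ($H = 8 - \left(7 + \frac{1}{7} \cdot 4\right) = 8 - \left(7 + \frac{4}{7}\right) = 8 - \frac{53}{7} = \frac{3}{7} \approx 0.42857$)
$l{\left(J \right)} = \frac{2 J}{-16 + J}$
$N{\left(1,-3 \right)} H + l{\left(-10 \right)} = 1^{2} \cdot \frac{3}{7} + 2 \left(-10\right) \frac{1}{-16 - 10} = 1 \cdot \frac{3}{7} + 2 \left(-10\right) \frac{1}{-26} = \frac{3}{7} + 2 \left(-10\right) \left(- \frac{1}{26}\right) = \frac{3}{7} + \frac{10}{13} = \frac{109}{91}$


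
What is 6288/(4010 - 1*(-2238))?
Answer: 786/781 ≈ 1.0064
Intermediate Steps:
6288/(4010 - 1*(-2238)) = 6288/(4010 + 2238) = 6288/6248 = 6288*(1/6248) = 786/781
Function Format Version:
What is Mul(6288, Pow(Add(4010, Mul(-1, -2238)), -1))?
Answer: Rational(786, 781) ≈ 1.0064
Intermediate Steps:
Mul(6288, Pow(Add(4010, Mul(-1, -2238)), -1)) = Mul(6288, Pow(Add(4010, 2238), -1)) = Mul(6288, Pow(6248, -1)) = Mul(6288, Rational(1, 6248)) = Rational(786, 781)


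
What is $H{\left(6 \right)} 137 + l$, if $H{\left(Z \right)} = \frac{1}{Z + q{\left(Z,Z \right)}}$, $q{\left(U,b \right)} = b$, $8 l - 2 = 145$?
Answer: $\frac{715}{24} \approx 29.792$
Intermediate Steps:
$l = \frac{147}{8}$ ($l = \frac{1}{4} + \frac{1}{8} \cdot 145 = \frac{1}{4} + \frac{145}{8} = \frac{147}{8} \approx 18.375$)
$H{\left(Z \right)} = \frac{1}{2 Z}$ ($H{\left(Z \right)} = \frac{1}{Z + Z} = \frac{1}{2 Z}$)
$H{\left(6 \right)} 137 + l = \frac{1}{2 \cdot 6} \cdot 137 + \frac{147}{8} = \frac{1}{2} \cdot \frac{1}{6} \cdot 137 + \frac{147}{8} = \frac{1}{12} \cdot 137 + \frac{147}{8} = \frac{137}{12} + \frac{147}{8} = \frac{715}{24}$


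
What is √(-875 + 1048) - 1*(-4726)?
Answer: 4726 + √173 ≈ 4739.2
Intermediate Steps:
√(-875 + 1048) - 1*(-4726) = √173 + 4726 = 4726 + √173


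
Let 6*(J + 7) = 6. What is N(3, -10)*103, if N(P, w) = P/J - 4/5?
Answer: -1339/10 ≈ -133.90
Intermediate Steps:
J = -6 (J = -7 + (1/6)*6 = -7 + 1 = -6)
N(P, w) = -4/5 - P/6 (N(P, w) = P/(-6) - 4/5 = P*(-1/6) - 4*1/5 = -P/6 - 4/5 = -4/5 - P/6)
N(3, -10)*103 = (-4/5 - 1/6*3)*103 = (-4/5 - 1/2)*103 = -13/10*103 = -1339/10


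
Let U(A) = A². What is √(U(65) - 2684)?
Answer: √1541 ≈ 39.256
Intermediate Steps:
√(U(65) - 2684) = √(65² - 2684) = √(4225 - 2684) = √1541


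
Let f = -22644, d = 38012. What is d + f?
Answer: 15368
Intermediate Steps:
d + f = 38012 - 22644 = 15368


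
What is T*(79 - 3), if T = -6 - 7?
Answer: -988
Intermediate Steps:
T = -13
T*(79 - 3) = -13*(79 - 3) = -13*76 = -988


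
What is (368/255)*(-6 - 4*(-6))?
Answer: 2208/85 ≈ 25.976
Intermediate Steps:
(368/255)*(-6 - 4*(-6)) = (368*(1/255))*(-6 + 24) = (368/255)*18 = 2208/85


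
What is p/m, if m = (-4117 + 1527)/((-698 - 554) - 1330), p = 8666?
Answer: 1598258/185 ≈ 8639.2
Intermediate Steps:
m = 1295/1291 (m = -2590/(-1252 - 1330) = -2590/(-2582) = -2590*(-1/2582) = 1295/1291 ≈ 1.0031)
p/m = 8666/(1295/1291) = 8666*(1291/1295) = 1598258/185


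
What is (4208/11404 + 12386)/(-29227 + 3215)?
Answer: -17656769/37080106 ≈ -0.47618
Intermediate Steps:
(4208/11404 + 12386)/(-29227 + 3215) = (4208*(1/11404) + 12386)/(-26012) = (1052/2851 + 12386)*(-1/26012) = (35313538/2851)*(-1/26012) = -17656769/37080106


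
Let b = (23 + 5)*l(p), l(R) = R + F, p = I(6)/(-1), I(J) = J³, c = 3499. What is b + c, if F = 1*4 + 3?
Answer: -2353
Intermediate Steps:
F = 7 (F = 4 + 3 = 7)
p = -216 (p = 6³/(-1) = 216*(-1) = -216)
l(R) = 7 + R (l(R) = R + 7 = 7 + R)
b = -5852 (b = (23 + 5)*(7 - 216) = 28*(-209) = -5852)
b + c = -5852 + 3499 = -2353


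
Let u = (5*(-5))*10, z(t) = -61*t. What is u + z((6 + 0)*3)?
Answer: -1348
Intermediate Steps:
u = -250 (u = -25*10 = -250)
u + z((6 + 0)*3) = -250 - 61*(6 + 0)*3 = -250 - 366*3 = -250 - 61*18 = -250 - 1098 = -1348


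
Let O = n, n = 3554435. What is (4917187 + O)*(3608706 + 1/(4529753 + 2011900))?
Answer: 66662917995491347606/2180551 ≈ 3.0572e+13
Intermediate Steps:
O = 3554435
(4917187 + O)*(3608706 + 1/(4529753 + 2011900)) = (4917187 + 3554435)*(3608706 + 1/(4529753 + 2011900)) = 8471622*(3608706 + 1/6541653) = 8471622*(23606902431019/6541653) = 66662917995491347606/2180551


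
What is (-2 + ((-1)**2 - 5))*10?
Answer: -60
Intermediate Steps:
(-2 + ((-1)**2 - 5))*10 = (-2 + (1 - 5))*10 = (-2 - 4)*10 = -6*10 = -60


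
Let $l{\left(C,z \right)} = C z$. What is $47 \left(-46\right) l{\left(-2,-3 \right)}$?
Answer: $-12972$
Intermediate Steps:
$47 \left(-46\right) l{\left(-2,-3 \right)} = 47 \left(-46\right) \left(\left(-2\right) \left(-3\right)\right) = \left(-2162\right) 6 = -12972$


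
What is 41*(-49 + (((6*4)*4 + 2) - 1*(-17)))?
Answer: 2706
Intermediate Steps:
41*(-49 + (((6*4)*4 + 2) - 1*(-17))) = 41*(-49 + ((24*4 + 2) + 17)) = 41*(-49 + ((96 + 2) + 17)) = 41*(-49 + (98 + 17)) = 41*(-49 + 115) = 41*66 = 2706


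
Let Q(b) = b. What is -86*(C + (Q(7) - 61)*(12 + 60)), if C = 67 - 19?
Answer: 330240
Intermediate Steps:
C = 48
-86*(C + (Q(7) - 61)*(12 + 60)) = -86*(48 + (7 - 61)*(12 + 60)) = -86*(48 - 54*72) = -86*(48 - 3888) = -86*(-3840) = 330240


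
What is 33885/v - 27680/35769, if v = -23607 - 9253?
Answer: -424319473/235073868 ≈ -1.8050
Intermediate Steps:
v = -32860
33885/v - 27680/35769 = 33885/(-32860) - 27680/35769 = 33885*(-1/32860) - 27680*1/35769 = -6777/6572 - 27680/35769 = -424319473/235073868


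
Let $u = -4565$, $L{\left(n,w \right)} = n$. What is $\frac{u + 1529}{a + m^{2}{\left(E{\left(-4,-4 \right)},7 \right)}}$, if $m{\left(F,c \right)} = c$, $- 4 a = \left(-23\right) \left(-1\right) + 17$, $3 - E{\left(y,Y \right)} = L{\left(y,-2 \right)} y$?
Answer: $- \frac{1012}{13} \approx -77.846$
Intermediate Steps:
$E{\left(y,Y \right)} = 3 - y^{2}$ ($E{\left(y,Y \right)} = 3 - y y = 3 - y^{2}$)
$a = -10$ ($a = - \frac{\left(-23\right) \left(-1\right) + 17}{4} = - \frac{23 + 17}{4} = \left(- \frac{1}{4}\right) 40 = -10$)
$\frac{u + 1529}{a + m^{2}{\left(E{\left(-4,-4 \right)},7 \right)}} = \frac{-4565 + 1529}{-10 + 7^{2}} = - \frac{3036}{-10 + 49} = - \frac{3036}{39} = \left(-3036\right) \frac{1}{39} = - \frac{1012}{13}$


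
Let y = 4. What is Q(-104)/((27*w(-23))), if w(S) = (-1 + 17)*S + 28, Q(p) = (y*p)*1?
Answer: 104/2295 ≈ 0.045316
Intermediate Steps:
Q(p) = 4*p (Q(p) = (4*p)*1 = 4*p)
w(S) = 28 + 16*S (w(S) = 16*S + 28 = 28 + 16*S)
Q(-104)/((27*w(-23))) = (4*(-104))/((27*(28 + 16*(-23)))) = -416*1/(27*(28 - 368)) = -416/(27*(-340)) = -416/(-9180) = -416*(-1/9180) = 104/2295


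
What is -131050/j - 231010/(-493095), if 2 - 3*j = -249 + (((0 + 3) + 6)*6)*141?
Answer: 39112245176/726131697 ≈ 53.864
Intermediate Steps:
j = -7363/3 (j = 2/3 - (-249 + (((0 + 3) + 6)*6)*141)/3 = 2/3 - (-249 + ((3 + 6)*6)*141)/3 = 2/3 - (-249 + (9*6)*141)/3 = 2/3 - (-249 + 54*141)/3 = 2/3 - (-249 + 7614)/3 = 2/3 - 1/3*7365 = 2/3 - 2455 = -7363/3 ≈ -2454.3)
-131050/j - 231010/(-493095) = -131050/(-7363/3) - 231010/(-493095) = -131050*(-3/7363) - 231010*(-1/493095) = 393150/7363 + 46202/98619 = 39112245176/726131697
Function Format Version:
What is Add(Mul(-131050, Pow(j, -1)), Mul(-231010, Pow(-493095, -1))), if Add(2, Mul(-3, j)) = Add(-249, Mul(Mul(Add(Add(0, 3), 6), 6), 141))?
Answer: Rational(39112245176, 726131697) ≈ 53.864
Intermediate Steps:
j = Rational(-7363, 3) (j = Add(Rational(2, 3), Mul(Rational(-1, 3), Add(-249, Mul(Mul(Add(Add(0, 3), 6), 6), 141)))) = Add(Rational(2, 3), Mul(Rational(-1, 3), Add(-249, Mul(Mul(Add(3, 6), 6), 141)))) = Add(Rational(2, 3), Mul(Rational(-1, 3), Add(-249, Mul(Mul(9, 6), 141)))) = Add(Rational(2, 3), Mul(Rational(-1, 3), Add(-249, Mul(54, 141)))) = Add(Rational(2, 3), Mul(Rational(-1, 3), Add(-249, 7614))) = Add(Rational(2, 3), Mul(Rational(-1, 3), 7365)) = Add(Rational(2, 3), -2455) = Rational(-7363, 3) ≈ -2454.3)
Add(Mul(-131050, Pow(j, -1)), Mul(-231010, Pow(-493095, -1))) = Add(Mul(-131050, Pow(Rational(-7363, 3), -1)), Mul(-231010, Pow(-493095, -1))) = Add(Mul(-131050, Rational(-3, 7363)), Mul(-231010, Rational(-1, 493095))) = Add(Rational(393150, 7363), Rational(46202, 98619)) = Rational(39112245176, 726131697)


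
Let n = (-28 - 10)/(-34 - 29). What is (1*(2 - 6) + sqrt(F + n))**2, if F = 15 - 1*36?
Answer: (84 - I*sqrt(8995))**2/441 ≈ -4.3968 - 36.13*I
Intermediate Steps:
n = 38/63 (n = -38/(-63) = -38*(-1/63) = 38/63 ≈ 0.60317)
F = -21 (F = 15 - 36 = -21)
(1*(2 - 6) + sqrt(F + n))**2 = (1*(2 - 6) + sqrt(-21 + 38/63))**2 = (1*(-4) + sqrt(-1285/63))**2 = (-4 + I*sqrt(8995)/21)**2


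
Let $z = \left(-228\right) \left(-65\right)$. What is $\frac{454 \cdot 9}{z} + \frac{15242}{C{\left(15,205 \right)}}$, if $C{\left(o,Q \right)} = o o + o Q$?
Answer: $\frac{997376}{203775} \approx 4.8945$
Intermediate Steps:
$z = 14820$
$C{\left(o,Q \right)} = o^{2} + Q o$
$\frac{454 \cdot 9}{z} + \frac{15242}{C{\left(15,205 \right)}} = \frac{454 \cdot 9}{14820} + \frac{15242}{15 \left(205 + 15\right)} = 4086 \cdot \frac{1}{14820} + \frac{15242}{15 \cdot 220} = \frac{681}{2470} + \frac{15242}{3300} = \frac{681}{2470} + 15242 \cdot \frac{1}{3300} = \frac{681}{2470} + \frac{7621}{1650} = \frac{997376}{203775}$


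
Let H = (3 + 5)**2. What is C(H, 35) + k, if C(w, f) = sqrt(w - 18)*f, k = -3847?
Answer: -3847 + 35*sqrt(46) ≈ -3609.6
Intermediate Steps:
H = 64 (H = 8**2 = 64)
C(w, f) = f*sqrt(-18 + w) (C(w, f) = sqrt(-18 + w)*f = f*sqrt(-18 + w))
C(H, 35) + k = 35*sqrt(-18 + 64) - 3847 = 35*sqrt(46) - 3847 = -3847 + 35*sqrt(46)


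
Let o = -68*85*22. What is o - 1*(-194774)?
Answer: 67614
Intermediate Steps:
o = -127160 (o = -5780*22 = -127160)
o - 1*(-194774) = -127160 - 1*(-194774) = -127160 + 194774 = 67614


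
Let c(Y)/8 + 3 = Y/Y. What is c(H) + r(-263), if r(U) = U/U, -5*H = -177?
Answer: -15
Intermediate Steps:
H = 177/5 (H = -⅕*(-177) = 177/5 ≈ 35.400)
r(U) = 1
c(Y) = -16 (c(Y) = -24 + 8*(Y/Y) = -24 + 8*1 = -24 + 8 = -16)
c(H) + r(-263) = -16 + 1 = -15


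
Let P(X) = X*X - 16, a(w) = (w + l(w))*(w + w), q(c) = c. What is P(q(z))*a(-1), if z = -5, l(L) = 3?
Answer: -36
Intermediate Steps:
a(w) = 2*w*(3 + w) (a(w) = (w + 3)*(w + w) = (3 + w)*(2*w) = 2*w*(3 + w))
P(X) = -16 + X² (P(X) = X² - 16 = -16 + X²)
P(q(z))*a(-1) = (-16 + (-5)²)*(2*(-1)*(3 - 1)) = (-16 + 25)*(2*(-1)*2) = 9*(-4) = -36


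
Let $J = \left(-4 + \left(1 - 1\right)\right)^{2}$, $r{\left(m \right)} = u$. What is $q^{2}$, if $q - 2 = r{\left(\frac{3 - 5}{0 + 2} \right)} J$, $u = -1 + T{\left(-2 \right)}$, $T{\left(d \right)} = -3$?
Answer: $3844$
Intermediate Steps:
$u = -4$ ($u = -1 - 3 = -4$)
$r{\left(m \right)} = -4$
$J = 16$ ($J = \left(-4 + 0\right)^{2} = \left(-4\right)^{2} = 16$)
$q = -62$ ($q = 2 - 64 = -62$)
$q^{2} = \left(-62\right)^{2} = 3844$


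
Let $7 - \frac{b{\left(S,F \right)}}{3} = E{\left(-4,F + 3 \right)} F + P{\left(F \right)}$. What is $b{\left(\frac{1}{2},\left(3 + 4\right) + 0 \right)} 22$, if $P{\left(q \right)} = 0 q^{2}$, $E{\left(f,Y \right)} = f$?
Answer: $2310$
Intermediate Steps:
$P{\left(q \right)} = 0$
$b{\left(S,F \right)} = 21 + 12 F$ ($b{\left(S,F \right)} = 21 - 3 \left(- 4 F + 0\right) = 21 - 3 \left(- 4 F\right) = 21 + 12 F$)
$b{\left(\frac{1}{2},\left(3 + 4\right) + 0 \right)} 22 = \left(21 + 12 \left(\left(3 + 4\right) + 0\right)\right) 22 = \left(21 + 12 \left(7 + 0\right)\right) 22 = \left(21 + 12 \cdot 7\right) 22 = \left(21 + 84\right) 22 = 105 \cdot 22 = 2310$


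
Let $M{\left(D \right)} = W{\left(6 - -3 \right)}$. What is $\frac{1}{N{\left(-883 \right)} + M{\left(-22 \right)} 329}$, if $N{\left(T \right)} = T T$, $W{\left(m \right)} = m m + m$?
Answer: $\frac{1}{809299} \approx 1.2356 \cdot 10^{-6}$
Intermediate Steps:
$W{\left(m \right)} = m + m^{2}$ ($W{\left(m \right)} = m^{2} + m = m + m^{2}$)
$M{\left(D \right)} = 90$ ($M{\left(D \right)} = \left(6 - -3\right) \left(1 + \left(6 - -3\right)\right) = \left(6 + 3\right) \left(1 + \left(6 + 3\right)\right) = 9 \left(1 + 9\right) = 9 \cdot 10 = 90$)
$N{\left(T \right)} = T^{2}$
$\frac{1}{N{\left(-883 \right)} + M{\left(-22 \right)} 329} = \frac{1}{\left(-883\right)^{2} + 90 \cdot 329} = \frac{1}{779689 + 29610} = \frac{1}{809299}$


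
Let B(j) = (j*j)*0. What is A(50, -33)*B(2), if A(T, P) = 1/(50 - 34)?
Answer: 0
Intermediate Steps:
A(T, P) = 1/16
B(j) = 0 (B(j) = j**2*0 = 0)
A(50, -33)*B(2) = (1/16)*0 = 0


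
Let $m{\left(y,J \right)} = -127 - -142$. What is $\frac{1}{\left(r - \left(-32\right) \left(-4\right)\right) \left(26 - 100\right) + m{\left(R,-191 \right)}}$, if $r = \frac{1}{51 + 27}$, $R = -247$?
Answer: $\frac{39}{369956} \approx 0.00010542$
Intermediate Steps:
$r = \frac{1}{78} \approx 0.012821$
$m{\left(y,J \right)} = 15$ ($m{\left(y,J \right)} = -127 + 142 = 15$)
$\frac{1}{\left(r - \left(-32\right) \left(-4\right)\right) \left(26 - 100\right) + m{\left(R,-191 \right)}} = \frac{1}{\left(\frac{1}{78} - \left(-32\right) \left(-4\right)\right) \left(26 - 100\right) + 15} = \frac{1}{\left(\frac{1}{78} - 128\right) \left(-74\right) + 15} = \frac{1}{\left(- \frac{9983}{78}\right) \left(-74\right) + 15} = \frac{1}{\frac{369371}{39} + 15} = \frac{1}{\frac{369956}{39}} = \frac{39}{369956}$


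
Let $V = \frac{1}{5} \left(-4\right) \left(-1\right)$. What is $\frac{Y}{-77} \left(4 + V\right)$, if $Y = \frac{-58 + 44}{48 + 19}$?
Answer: $\frac{48}{3685} \approx 0.013026$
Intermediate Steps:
$Y = - \frac{14}{67} \approx -0.20896$
$V = \frac{4}{5}$ ($V = \frac{1}{5} \left(-4\right) \left(-1\right) = \left(- \frac{4}{5}\right) \left(-1\right) = \frac{4}{5} \approx 0.8$)
$\frac{Y}{-77} \left(4 + V\right) = - \frac{14}{67 \left(-77\right)} \left(4 + \frac{4}{5}\right) = \left(- \frac{14}{67}\right) \left(- \frac{1}{77}\right) \frac{24}{5} = \frac{2}{737} \cdot \frac{24}{5} = \frac{48}{3685}$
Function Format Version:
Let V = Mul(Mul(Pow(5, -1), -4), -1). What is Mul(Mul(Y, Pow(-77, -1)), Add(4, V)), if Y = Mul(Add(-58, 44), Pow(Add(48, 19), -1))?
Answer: Rational(48, 3685) ≈ 0.013026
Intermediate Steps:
Y = Rational(-14, 67) (Y = Mul(-14, Pow(67, -1)) = Mul(-14, Rational(1, 67)) = Rational(-14, 67) ≈ -0.20896)
V = Rational(4, 5) (V = Mul(Mul(Rational(1, 5), -4), -1) = Mul(Rational(-4, 5), -1) = Rational(4, 5) ≈ 0.80000)
Mul(Mul(Y, Pow(-77, -1)), Add(4, V)) = Mul(Mul(Rational(-14, 67), Pow(-77, -1)), Add(4, Rational(4, 5))) = Mul(Mul(Rational(-14, 67), Rational(-1, 77)), Rational(24, 5)) = Mul(Rational(2, 737), Rational(24, 5)) = Rational(48, 3685)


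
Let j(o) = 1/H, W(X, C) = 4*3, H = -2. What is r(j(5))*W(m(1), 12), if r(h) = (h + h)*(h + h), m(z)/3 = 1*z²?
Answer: 12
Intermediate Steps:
m(z) = 3*z² (m(z) = 3*(1*z²) = 3*z²)
W(X, C) = 12
j(o) = -½ (j(o) = 1/(-2) = -½)
r(h) = 4*h² (r(h) = (2*h)*(2*h) = 4*h²)
r(j(5))*W(m(1), 12) = (4*(-½)²)*12 = (4*(¼))*12 = 1*12 = 12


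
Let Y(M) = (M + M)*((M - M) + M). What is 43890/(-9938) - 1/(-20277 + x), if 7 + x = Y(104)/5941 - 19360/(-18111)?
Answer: -3683342552268117/834027500686436 ≈ -4.4163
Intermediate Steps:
Y(M) = 2*M² (Y(M) = (2*M)*(0 + M) = (2*M)*M = 2*M²)
x = -18952865/8276727 (x = -7 + ((2*104²)/5941 - 19360/(-18111)) = -7 + ((2*10816)*(1/5941) - 19360*(-1/18111)) = -7 + (21632*(1/5941) + 19360/18111) = -7 + (1664/457 + 19360/18111) = -7 + 38984224/8276727 = -18952865/8276727 ≈ -2.2899)
43890/(-9938) - 1/(-20277 + x) = 43890/(-9938) - 1/(-20277 - 18952865/8276727) = 43890*(-1/9938) - 1/(-167846146244/8276727) = -21945/4969 - 1*(-8276727/167846146244) = -21945/4969 + 8276727/167846146244 = -3683342552268117/834027500686436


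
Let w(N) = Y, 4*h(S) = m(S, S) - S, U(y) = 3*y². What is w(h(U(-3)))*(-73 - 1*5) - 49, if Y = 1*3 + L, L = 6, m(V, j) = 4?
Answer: -751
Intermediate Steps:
Y = 9 (Y = 1*3 + 6 = 3 + 6 = 9)
h(S) = 1 - S/4 (h(S) = (4 - S)/4 = 1 - S/4)
w(N) = 9
w(h(U(-3)))*(-73 - 1*5) - 49 = 9*(-73 - 1*5) - 49 = 9*(-73 - 5) - 49 = 9*(-78) - 49 = -702 - 49 = -751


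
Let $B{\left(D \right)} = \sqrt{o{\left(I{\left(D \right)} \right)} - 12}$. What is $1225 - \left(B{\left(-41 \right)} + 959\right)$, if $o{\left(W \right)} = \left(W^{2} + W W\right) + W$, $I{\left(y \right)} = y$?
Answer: $266 - \sqrt{3309} \approx 208.48$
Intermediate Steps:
$o{\left(W \right)} = W + 2 W^{2}$ ($o{\left(W \right)} = \left(W^{2} + W^{2}\right) + W = 2 W^{2} + W = W + 2 W^{2}$)
$B{\left(D \right)} = \sqrt{-12 + D \left(1 + 2 D\right)}$ ($B{\left(D \right)} = \sqrt{D \left(1 + 2 D\right) - 12} = \sqrt{-12 + D \left(1 + 2 D\right)}$)
$1225 - \left(B{\left(-41 \right)} + 959\right) = 1225 - \left(\sqrt{-12 - 41 \left(1 + 2 \left(-41\right)\right)} + 959\right) = 1225 - \left(\sqrt{-12 - 41 \left(1 - 82\right)} + 959\right) = 1225 - \left(\sqrt{-12 - -3321} + 959\right) = 1225 - \left(\sqrt{-12 + 3321} + 959\right) = 1225 - \left(\sqrt{3309} + 959\right) = 1225 - \left(959 + \sqrt{3309}\right) = 266 - \sqrt{3309}$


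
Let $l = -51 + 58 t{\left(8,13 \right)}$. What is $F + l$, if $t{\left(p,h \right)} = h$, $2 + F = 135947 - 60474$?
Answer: $76174$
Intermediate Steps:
$F = 75471$ ($F = -2 + \left(135947 - 60474\right) = -2 + 75473 = 75471$)
$l = 703$ ($l = -51 + 58 \cdot 13 = -51 + 754 = 703$)
$F + l = 75471 + 703 = 76174$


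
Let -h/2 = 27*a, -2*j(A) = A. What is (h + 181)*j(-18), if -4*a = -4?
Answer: 1143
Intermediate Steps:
a = 1 (a = -¼*(-4) = 1)
j(A) = -A/2
h = -54 ≈ -54.000
(h + 181)*j(-18) = (-54 + 181)*(-½*(-18)) = 127*9 = 1143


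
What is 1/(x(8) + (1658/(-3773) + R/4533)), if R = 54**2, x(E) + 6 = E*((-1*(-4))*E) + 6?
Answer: 5701003/1460618886 ≈ 0.0039031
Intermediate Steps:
x(E) = 4*E**2 (x(E) = -6 + (E*((-1*(-4))*E) + 6) = -6 + (E*(4*E) + 6) = -6 + (4*E**2 + 6) = -6 + (6 + 4*E**2) = 4*E**2)
R = 2916
1/(x(8) + (1658/(-3773) + R/4533)) = 1/(4*8**2 + (1658/(-3773) + 2916/4533)) = 1/(4*64 + (1658*(-1/3773) + 2916*(1/4533))) = 1/(256 + (-1658/3773 + 972/1511)) = 1/(256 + 1162118/5701003) = 1/(1460618886/5701003) = 5701003/1460618886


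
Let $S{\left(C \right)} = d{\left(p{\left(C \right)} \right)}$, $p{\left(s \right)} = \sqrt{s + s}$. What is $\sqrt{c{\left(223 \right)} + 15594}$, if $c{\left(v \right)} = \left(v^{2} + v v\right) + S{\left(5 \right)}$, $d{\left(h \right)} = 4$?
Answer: $12 \sqrt{799} \approx 339.2$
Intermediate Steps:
$p{\left(s \right)} = \sqrt{2} \sqrt{s}$ ($p{\left(s \right)} = \sqrt{2 s} = \sqrt{2} \sqrt{s}$)
$S{\left(C \right)} = 4$
$c{\left(v \right)} = 4 + 2 v^{2}$ ($c{\left(v \right)} = \left(v^{2} + v v\right) + 4 = \left(v^{2} + v^{2}\right) + 4 = 2 v^{2} + 4 = 4 + 2 v^{2}$)
$\sqrt{c{\left(223 \right)} + 15594} = \sqrt{\left(4 + 2 \cdot 223^{2}\right) + 15594} = \sqrt{\left(4 + 2 \cdot 49729\right) + 15594} = \sqrt{\left(4 + 99458\right) + 15594} = \sqrt{99462 + 15594} = \sqrt{115056} = 12 \sqrt{799}$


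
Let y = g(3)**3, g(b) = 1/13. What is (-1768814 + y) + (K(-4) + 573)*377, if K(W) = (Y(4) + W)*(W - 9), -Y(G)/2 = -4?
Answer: -3454556208/2197 ≈ -1.5724e+6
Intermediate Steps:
g(b) = 1/13
Y(G) = 8 (Y(G) = -2*(-4) = 8)
K(W) = (-9 + W)*(8 + W) (K(W) = (8 + W)*(W - 9) = (8 + W)*(-9 + W) = (-9 + W)*(8 + W))
y = 1/2197 (y = (1/13)**3 = 1/2197 ≈ 0.00045517)
(-1768814 + y) + (K(-4) + 573)*377 = (-1768814 + 1/2197) + ((-72 + (-4)**2 - 1*(-4)) + 573)*377 = -3886084357/2197 + ((-72 + 16 + 4) + 573)*377 = -3886084357/2197 + (-52 + 573)*377 = -3886084357/2197 + 521*377 = -3886084357/2197 + 196417 = -3454556208/2197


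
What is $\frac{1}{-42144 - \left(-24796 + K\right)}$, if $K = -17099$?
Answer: $- \frac{1}{249} \approx -0.0040161$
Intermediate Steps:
$\frac{1}{-42144 - \left(-24796 + K\right)} = \frac{1}{-42144 + \left(24796 - -17099\right)} = \frac{1}{-42144 + \left(24796 + 17099\right)} = \frac{1}{-42144 + 41895} = \frac{1}{-249} = - \frac{1}{249}$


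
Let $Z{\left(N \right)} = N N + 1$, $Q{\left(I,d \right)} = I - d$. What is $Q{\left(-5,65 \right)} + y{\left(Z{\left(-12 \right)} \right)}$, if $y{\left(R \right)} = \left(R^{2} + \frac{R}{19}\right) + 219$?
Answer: $\frac{402451}{19} \approx 21182.0$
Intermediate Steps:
$Z{\left(N \right)} = 1 + N^{2}$ ($Z{\left(N \right)} = N^{2} + 1 = 1 + N^{2}$)
$y{\left(R \right)} = 219 + R^{2} + \frac{R}{19}$ ($y{\left(R \right)} = \left(R^{2} + \frac{R}{19}\right) + 219 = 219 + R^{2} + \frac{R}{19}$)
$Q{\left(-5,65 \right)} + y{\left(Z{\left(-12 \right)} \right)} = \left(-5 - 65\right) + \left(219 + \left(1 + \left(-12\right)^{2}\right)^{2} + \frac{1 + \left(-12\right)^{2}}{19}\right) = \left(-5 - 65\right) + \left(219 + \left(1 + 144\right)^{2} + \frac{1 + 144}{19}\right) = -70 + \left(219 + 145^{2} + \frac{1}{19} \cdot 145\right) = -70 + \left(219 + 21025 + \frac{145}{19}\right) = -70 + \frac{403781}{19} = \frac{402451}{19}$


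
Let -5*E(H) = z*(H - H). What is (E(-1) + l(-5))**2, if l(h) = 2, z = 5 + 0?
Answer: 4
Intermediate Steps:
z = 5
E(H) = 0 (E(H) = -(H - H) = -0 = -1/5*0 = 0)
(E(-1) + l(-5))**2 = (0 + 2)**2 = 2**2 = 4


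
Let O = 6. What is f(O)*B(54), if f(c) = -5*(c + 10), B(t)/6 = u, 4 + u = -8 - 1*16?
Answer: 13440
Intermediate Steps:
u = -28 (u = -4 + (-8 - 1*16) = -4 + (-8 - 16) = -4 - 24 = -28)
B(t) = -168 (B(t) = 6*(-28) = -168)
f(c) = -50 - 5*c (f(c) = -5*(10 + c) = -50 - 5*c)
f(O)*B(54) = (-50 - 5*6)*(-168) = (-50 - 30)*(-168) = -80*(-168) = 13440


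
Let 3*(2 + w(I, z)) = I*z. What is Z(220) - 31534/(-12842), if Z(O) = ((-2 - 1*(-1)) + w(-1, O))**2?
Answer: 336865564/57789 ≈ 5829.2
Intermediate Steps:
w(I, z) = -2 + I*z/3 (w(I, z) = -2 + (I*z)/3 = -2 + I*z/3)
Z(O) = (-3 - O/3)**2 (Z(O) = ((-2 - 1*(-1)) + (-2 + (1/3)*(-1)*O))**2 = ((-2 + 1) + (-2 - O/3))**2 = (-1 + (-2 - O/3))**2 = (-3 - O/3)**2)
Z(220) - 31534/(-12842) = (9 + 220)**2/9 - 31534/(-12842) = (1/9)*229**2 - 31534*(-1)/12842 = (1/9)*52441 - 1*(-15767/6421) = 52441/9 + 15767/6421 = 336865564/57789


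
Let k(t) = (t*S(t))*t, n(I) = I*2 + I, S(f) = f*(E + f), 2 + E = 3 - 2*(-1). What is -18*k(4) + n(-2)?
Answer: -8070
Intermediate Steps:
E = 3 (E = -2 + (3 - 2*(-1)) = -2 + (3 + 2) = -2 + 5 = 3)
S(f) = f*(3 + f)
n(I) = 3*I (n(I) = 2*I + I = 3*I)
k(t) = t³*(3 + t) (k(t) = (t*(t*(3 + t)))*t = (t²*(3 + t))*t = t³*(3 + t))
-18*k(4) + n(-2) = -18*4³*(3 + 4) + 3*(-2) = -1152*7 - 6 = -18*448 - 6 = -8064 - 6 = -8070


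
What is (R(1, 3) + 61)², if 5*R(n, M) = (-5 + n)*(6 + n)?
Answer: 76729/25 ≈ 3069.2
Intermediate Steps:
R(n, M) = (-5 + n)*(6 + n)/5 (R(n, M) = ((-5 + n)*(6 + n))/5 = (-5 + n)*(6 + n)/5)
(R(1, 3) + 61)² = ((-6 + (⅕)*1 + (⅕)*1²) + 61)² = ((-6 + ⅕ + (⅕)*1) + 61)² = ((-6 + ⅕ + ⅕) + 61)² = (-28/5 + 61)² = (277/5)² = 76729/25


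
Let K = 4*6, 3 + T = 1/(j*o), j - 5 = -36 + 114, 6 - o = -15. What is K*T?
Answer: -41824/581 ≈ -71.986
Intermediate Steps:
o = 21 (o = 6 - 1*(-15) = 6 + 15 = 21)
j = 83 (j = 5 + (-36 + 114) = 5 + 78 = 83)
T = -5228/1743 (T = -3 + 1/(83*21) = -3 + 1/1743 = -5228/1743 ≈ -2.9994)
K = 24
K*T = 24*(-5228/1743) = -41824/581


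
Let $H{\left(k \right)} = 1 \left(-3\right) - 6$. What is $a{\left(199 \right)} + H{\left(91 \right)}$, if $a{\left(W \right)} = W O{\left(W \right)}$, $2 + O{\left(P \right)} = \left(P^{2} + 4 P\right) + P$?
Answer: $8078197$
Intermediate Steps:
$O{\left(P \right)} = -2 + P^{2} + 5 P$ ($O{\left(P \right)} = -2 + \left(\left(P^{2} + 4 P\right) + P\right) = -2 + \left(P^{2} + 5 P\right) = -2 + P^{2} + 5 P$)
$H{\left(k \right)} = -9$ ($H{\left(k \right)} = -3 - 6 = -9$)
$a{\left(W \right)} = W \left(-2 + W^{2} + 5 W\right)$
$a{\left(199 \right)} + H{\left(91 \right)} = 199 \left(-2 + 199^{2} + 5 \cdot 199\right) - 9 = 199 \left(-2 + 39601 + 995\right) - 9 = 199 \cdot 40594 - 9 = 8078206 - 9 = 8078197$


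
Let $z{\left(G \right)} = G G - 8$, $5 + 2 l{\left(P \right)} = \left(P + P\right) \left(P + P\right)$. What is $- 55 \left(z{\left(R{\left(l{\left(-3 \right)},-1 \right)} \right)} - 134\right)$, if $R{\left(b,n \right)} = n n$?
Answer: $7755$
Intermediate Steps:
$l{\left(P \right)} = - \frac{5}{2} + 2 P^{2}$ ($l{\left(P \right)} = - \frac{5}{2} + \frac{\left(P + P\right) \left(P + P\right)}{2} = - \frac{5}{2} + \frac{2 P 2 P}{2} = - \frac{5}{2} + \frac{4 P^{2}}{2} = - \frac{5}{2} + 2 P^{2}$)
$R{\left(b,n \right)} = n^{2}$
$z{\left(G \right)} = -8 + G^{2}$ ($z{\left(G \right)} = G^{2} - 8 = -8 + G^{2}$)
$- 55 \left(z{\left(R{\left(l{\left(-3 \right)},-1 \right)} \right)} - 134\right) = - 55 \left(\left(-8 + \left(\left(-1\right)^{2}\right)^{2}\right) - 134\right) = - 55 \left(\left(-8 + 1^{2}\right) - 134\right) = - 55 \left(\left(-8 + 1\right) - 134\right) = - 55 \left(-7 - 134\right) = \left(-55\right) \left(-141\right) = 7755$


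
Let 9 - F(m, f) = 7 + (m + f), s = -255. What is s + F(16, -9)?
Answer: -260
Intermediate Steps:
F(m, f) = 2 - f - m (F(m, f) = 9 - (7 + (m + f)) = 9 - (7 + (f + m)) = 9 - (7 + f + m) = 9 + (-7 - f - m) = 2 - f - m)
s + F(16, -9) = -255 + (2 - 1*(-9) - 1*16) = -255 + (2 + 9 - 16) = -255 - 5 = -260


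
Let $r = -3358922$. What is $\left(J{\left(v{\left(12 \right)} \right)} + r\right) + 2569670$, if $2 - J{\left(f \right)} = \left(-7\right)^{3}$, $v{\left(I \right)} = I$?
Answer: $-788907$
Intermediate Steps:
$J{\left(f \right)} = 345$ ($J{\left(f \right)} = 2 - \left(-7\right)^{3} = 2 - -343 = 2 + 343 = 345$)
$\left(J{\left(v{\left(12 \right)} \right)} + r\right) + 2569670 = \left(345 - 3358922\right) + 2569670 = -3358577 + 2569670 = -788907$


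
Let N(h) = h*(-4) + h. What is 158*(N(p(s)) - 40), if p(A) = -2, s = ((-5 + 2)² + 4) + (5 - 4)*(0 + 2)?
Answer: -5372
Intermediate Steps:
s = 15 (s = ((-3)² + 4) + 1*2 = (9 + 4) + 2 = 13 + 2 = 15)
N(h) = -3*h (N(h) = -4*h + h = -3*h)
158*(N(p(s)) - 40) = 158*(-3*(-2) - 40) = 158*(6 - 40) = 158*(-34) = -5372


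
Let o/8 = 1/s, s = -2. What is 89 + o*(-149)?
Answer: 685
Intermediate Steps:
o = -4 (o = 8/(-2) = 8*(-½) = -4)
89 + o*(-149) = 89 - 4*(-149) = 89 + 596 = 685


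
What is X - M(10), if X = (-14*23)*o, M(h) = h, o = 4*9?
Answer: -11602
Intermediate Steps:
o = 36
X = -11592 (X = -14*23*36 = -322*36 = -11592)
X - M(10) = -11592 - 1*10 = -11592 - 10 = -11602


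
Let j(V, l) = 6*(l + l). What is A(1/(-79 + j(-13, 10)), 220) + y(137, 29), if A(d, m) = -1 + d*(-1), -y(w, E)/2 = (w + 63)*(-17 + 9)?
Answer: 131158/41 ≈ 3199.0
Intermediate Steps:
j(V, l) = 12*l (j(V, l) = 6*(2*l) = 12*l)
y(w, E) = 1008 + 16*w (y(w, E) = -2*(w + 63)*(-17 + 9) = -2*(63 + w)*(-8) = -2*(-504 - 8*w) = 1008 + 16*w)
A(d, m) = -1 - d
A(1/(-79 + j(-13, 10)), 220) + y(137, 29) = (-1 - 1/(-79 + 12*10)) + (1008 + 16*137) = (-1 - 1/(-79 + 120)) + (1008 + 2192) = (-1 - 1/41) + 3200 = -42/41 + 3200 = 131158/41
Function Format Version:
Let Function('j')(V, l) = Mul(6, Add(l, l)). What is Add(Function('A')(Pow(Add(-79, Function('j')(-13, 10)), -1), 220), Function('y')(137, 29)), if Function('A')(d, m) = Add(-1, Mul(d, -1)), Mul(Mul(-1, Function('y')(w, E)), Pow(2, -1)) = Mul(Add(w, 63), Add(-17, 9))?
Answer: Rational(131158, 41) ≈ 3199.0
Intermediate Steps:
Function('j')(V, l) = Mul(12, l) (Function('j')(V, l) = Mul(6, Mul(2, l)) = Mul(12, l))
Function('y')(w, E) = Add(1008, Mul(16, w)) (Function('y')(w, E) = Mul(-2, Mul(Add(w, 63), Add(-17, 9))) = Mul(-2, Mul(Add(63, w), -8)) = Mul(-2, Add(-504, Mul(-8, w))) = Add(1008, Mul(16, w)))
Function('A')(d, m) = Add(-1, Mul(-1, d))
Add(Function('A')(Pow(Add(-79, Function('j')(-13, 10)), -1), 220), Function('y')(137, 29)) = Add(Add(-1, Mul(-1, Pow(Add(-79, Mul(12, 10)), -1))), Add(1008, Mul(16, 137))) = Add(Add(-1, Mul(-1, Pow(Add(-79, 120), -1))), Add(1008, 2192)) = Add(Add(-1, Mul(-1, Pow(41, -1))), 3200) = Add(Add(-1, Mul(-1, Rational(1, 41))), 3200) = Add(Add(-1, Rational(-1, 41)), 3200) = Add(Rational(-42, 41), 3200) = Rational(131158, 41)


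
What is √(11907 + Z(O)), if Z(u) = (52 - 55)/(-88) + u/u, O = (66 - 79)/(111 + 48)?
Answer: √23053954/44 ≈ 109.12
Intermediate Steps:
O = -13/159 ≈ -0.081761
Z(u) = 91/88 (Z(u) = -3*(-1/88) + 1 = 3/88 + 1 = 91/88)
√(11907 + Z(O)) = √(11907 + 91/88) = √(1047907/88) = √23053954/44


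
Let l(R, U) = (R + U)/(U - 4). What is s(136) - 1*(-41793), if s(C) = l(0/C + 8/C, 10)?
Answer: 1421019/34 ≈ 41795.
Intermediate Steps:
l(R, U) = (R + U)/(-4 + U)
s(C) = 5/3 + 4/(3*C) (s(C) = ((0/C + 8/C) + 10)/(-4 + 10) = ((0 + 8/C) + 10)/6 = (8/C + 10)/6 = (10 + 8/C)/6 = 5/3 + 4/(3*C))
s(136) - 1*(-41793) = (1/3)*(4 + 5*136)/136 - 1*(-41793) = (1/3)*(1/136)*(4 + 680) + 41793 = (1/3)*(1/136)*684 + 41793 = 57/34 + 41793 = 1421019/34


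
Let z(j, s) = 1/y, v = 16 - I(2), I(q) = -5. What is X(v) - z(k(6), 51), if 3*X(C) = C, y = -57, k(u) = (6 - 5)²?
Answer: 400/57 ≈ 7.0175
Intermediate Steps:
k(u) = 1 (k(u) = 1² = 1)
v = 21 (v = 16 - 1*(-5) = 16 + 5 = 21)
z(j, s) = -1/57 (z(j, s) = 1/(-57) = -1/57)
X(C) = C/3
X(v) - z(k(6), 51) = (⅓)*21 - 1*(-1/57) = 7 + 1/57 = 400/57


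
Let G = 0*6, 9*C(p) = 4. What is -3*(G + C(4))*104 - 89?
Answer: -683/3 ≈ -227.67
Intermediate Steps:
C(p) = 4/9 (C(p) = (⅑)*4 = 4/9)
G = 0
-3*(G + C(4))*104 - 89 = -3*(0 + 4/9)*104 - 89 = -3*4/9*104 - 89 = -4/3*104 - 89 = -416/3 - 89 = -683/3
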